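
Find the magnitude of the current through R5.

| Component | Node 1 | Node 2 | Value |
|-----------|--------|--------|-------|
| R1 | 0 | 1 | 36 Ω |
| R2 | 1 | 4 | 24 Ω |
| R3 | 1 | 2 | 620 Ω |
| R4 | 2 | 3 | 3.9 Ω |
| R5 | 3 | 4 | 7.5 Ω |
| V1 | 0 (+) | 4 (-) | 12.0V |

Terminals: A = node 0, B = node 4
Nodal analysis, taking node 4 as the 0 V reference.
Source V1 fixes V_0 = 12 V.
KCL at each unknown node (sum of currents leaving = 0; resistances in Ω):
  Node 1: (V_1 - 12)/36 + (V_1 - 0)/24 + (V_1 - V_2)/620 = 0
  Node 2: (V_2 - V_1)/620 + (V_2 - V_3)/3.9 = 0
  Node 3: (V_3 - V_2)/3.9 + (V_3 - 0)/7.5 = 0
Collecting terms (coefficients in siemens):
  0.07106·V_1 - 0.001613·V_2 = 0.3333
  0.258·V_2 - 0.001613·V_1 - 0.2564·V_3 = 0
  0.3897·V_3 - 0.2564·V_2 = 0
Solving these 3 simultaneous equations (Gaussian elimination) gives:
  V_1 = 4.693 V, V_2 = 0.08473 V, V_3 = 0.05574 V
I_R5 = (V_3 - V_4)/R5 = (0.05574 - 0)/7.5 = 0.007433 A
|I_R5| = 0.007433 A

Final answer: |I_R5| = 0.007433 A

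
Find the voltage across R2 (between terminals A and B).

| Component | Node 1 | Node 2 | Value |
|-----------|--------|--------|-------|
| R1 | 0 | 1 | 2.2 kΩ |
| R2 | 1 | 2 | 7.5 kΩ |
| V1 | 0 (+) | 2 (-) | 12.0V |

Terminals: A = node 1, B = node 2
R1 and R2 are in series across V1 (node 0 → node 1 → node 2), and the output A–B is taken across R2, so this is a voltage divider.
Series current: I = V1/(R1 + R2) = 12/(2200 + 7500) = 12/9700 = 0.001237 A
V_R2 = I × R2 = V1 × R2/(R1 + R2) = 12 × 7500/9700 = 9.278 V

Final answer: 9.278 V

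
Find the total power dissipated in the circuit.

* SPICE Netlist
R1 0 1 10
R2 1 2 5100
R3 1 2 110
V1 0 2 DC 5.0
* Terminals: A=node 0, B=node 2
Nodal analysis, taking node 2 as the 0 V reference.
Source V1 fixes V_0 = 5 V.
KCL at each unknown node (sum of currents leaving = 0; resistances in Ω):
  Node 1: (V_1 - 5)/10 + (V_1 - 0)/5100 + (V_1 - 0)/110 = 0
Collecting terms: 0.1093 × V_1 = 0.5  =>  V_1 = 4.575 V
Power in each resistor, P = (ΔV)²/R:
  P_R1 = (5 - 4.575)²/10 = 0.01805 W
  P_R2 = (4.575 - 0)²/5100 = 0.004104 W
  P_R3 = (4.575 - 0)²/110 = 0.1903 W
P_total = P_R1 + P_R2 + P_R3 = 0.2124 W

Final answer: 0.2124 W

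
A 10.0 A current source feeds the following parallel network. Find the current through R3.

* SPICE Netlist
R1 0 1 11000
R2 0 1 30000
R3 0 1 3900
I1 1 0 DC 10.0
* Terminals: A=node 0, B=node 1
All resistors sit directly between nodes 0 and 1, so they are in parallel and share one voltage V; the full source current 10 A splits among them.
1/R_par = 1/11000 + 1/30000 + 1/3900 = 0.0003807 S  =>  R_par = 2627 Ω
V = I × R_par = 10 × 2627 = 26270 V
I_R3 = V/R3 = 26270/3900 = 6.736 A

Final answer: 6.736 A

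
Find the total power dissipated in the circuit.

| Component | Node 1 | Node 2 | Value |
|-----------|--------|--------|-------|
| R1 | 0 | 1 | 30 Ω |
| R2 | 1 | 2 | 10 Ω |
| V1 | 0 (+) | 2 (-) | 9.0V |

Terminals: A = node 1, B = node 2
Nodal analysis, taking node 2 as the 0 V reference.
Source V1 fixes V_0 = 9 V.
KCL at each unknown node (sum of currents leaving = 0; resistances in Ω):
  Node 1: (V_1 - 9)/30 + (V_1 - 0)/10 = 0
Collecting terms: 0.1333 × V_1 = 0.3  =>  V_1 = 2.25 V
Power in each resistor, P = (ΔV)²/R:
  P_R1 = (9 - 2.25)²/30 = 1.519 W
  P_R2 = (2.25 - 0)²/10 = 0.5062 W
P_total = P_R1 + P_R2 = 2.025 W

Final answer: 2.025 W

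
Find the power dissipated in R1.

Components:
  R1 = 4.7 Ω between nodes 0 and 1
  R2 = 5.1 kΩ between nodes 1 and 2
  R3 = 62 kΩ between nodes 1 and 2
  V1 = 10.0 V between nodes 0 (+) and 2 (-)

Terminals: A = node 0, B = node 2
Nodal analysis, taking node 2 as the 0 V reference.
Source V1 fixes V_0 = 10 V.
KCL at each unknown node (sum of currents leaving = 0; resistances in Ω):
  Node 1: (V_1 - 10)/4.7 + (V_1 - 0)/5100 + (V_1 - 0)/62000 = 0
Collecting terms: 0.213 × V_1 = 2.128  =>  V_1 = 9.99 V
I_R1 = (V_0 - V_1)/R1 = (10 - 9.99)/4.7 = 0.00212 A
P_R1 = I_R1² × R1 = (0.00212)² × 4.7 = 0.00002112 W

Final answer: 2.112e-05 W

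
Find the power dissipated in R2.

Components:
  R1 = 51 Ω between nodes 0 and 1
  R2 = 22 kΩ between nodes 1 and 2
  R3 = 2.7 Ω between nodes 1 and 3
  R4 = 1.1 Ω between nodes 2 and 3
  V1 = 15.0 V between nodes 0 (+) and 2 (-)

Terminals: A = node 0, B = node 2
Nodal analysis, taking node 2 as the 0 V reference.
Source V1 fixes V_0 = 15 V.
KCL at each unknown node (sum of currents leaving = 0; resistances in Ω):
  Node 1: (V_1 - 15)/51 + (V_1 - 0)/22000 + (V_1 - V_3)/2.7 = 0
  Node 3: (V_3 - V_1)/2.7 + (V_3 - 0)/1.1 = 0
Collecting terms (coefficients in siemens):
  0.39·V_1 - 0.3704·V_3 = 0.2941
  1.279·V_3 - 0.3704·V_1 = 0
Determinant D = (0.39)(1.279) - (-0.3704)(-0.3704) = 0.3618
V_1 = [(0.2941)(1.279) - (-0.3704)(0)]/D = 1.04 V
V_3 = [(0.39)(0) - (0.2941)(-0.3704)]/D = 0.301 V
I_R2 = (V_1 - V_2)/R2 = (1.04 - 0)/22000 = 0.00004727 A
P_R2 = I_R2² × R2 = (0.00004727)² × 22000 = 0.00004916 W

Final answer: 4.916e-05 W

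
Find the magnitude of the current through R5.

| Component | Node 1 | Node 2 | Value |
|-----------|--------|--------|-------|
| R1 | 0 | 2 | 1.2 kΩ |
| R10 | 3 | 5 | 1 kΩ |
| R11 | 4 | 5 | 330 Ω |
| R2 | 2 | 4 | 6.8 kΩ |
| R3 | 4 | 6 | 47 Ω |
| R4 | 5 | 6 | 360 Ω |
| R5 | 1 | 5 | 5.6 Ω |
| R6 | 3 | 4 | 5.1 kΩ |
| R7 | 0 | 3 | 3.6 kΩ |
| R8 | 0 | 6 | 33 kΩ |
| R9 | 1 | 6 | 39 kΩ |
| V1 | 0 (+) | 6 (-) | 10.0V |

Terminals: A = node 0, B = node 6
Nodal analysis, taking node 6 as the 0 V reference.
Source V1 fixes V_0 = 10 V.
KCL at each unknown node (sum of currents leaving = 0; resistances in Ω):
  Node 1: (V_1 - V_5)/5.6 + (V_1 - 0)/39000 = 0
  Node 2: (V_2 - 10)/1200 + (V_2 - V_4)/6800 = 0
  Node 3: (V_3 - V_4)/5100 + (V_3 - 10)/3600 + (V_3 - V_5)/1000 = 0
  Node 4: (V_4 - V_2)/6800 + (V_4 - 0)/47 + (V_4 - V_3)/5100 + (V_4 - V_5)/330 = 0
  Node 5: (V_5 - 0)/360 + (V_5 - V_1)/5.6 + (V_5 - V_3)/1000 + (V_5 - V_4)/330 = 0
Collecting terms (coefficients in siemens):
  0.1786·V_1 - 0.1786·V_5 = 0
  0.0009804·V_2 - 0.0001471·V_4 = 0.008333
  0.001474·V_3 - 0.0001961·V_4 - 0.001·V_5 = 0.002778
  0.02465·V_4 - 0.0001471·V_2 - 0.0001961·V_3 - 0.00303·V_5 = 0
  0.1854·V_5 - 0.1786·V_1 - 0.001·V_3 - 0.00303·V_4 = 0
Solving these 5 simultaneous equations (Gaussian elimination) gives:
  V_1 = 0.364 V, V_2 = 8.517 V, V_3 = 2.147 V, V_4 = 0.1126 V
  V_5 = 0.3641 V
I_R5 = (V_1 - V_5)/R5 = (0.364 - 0.3641)/5.6 = -0.000009334 A
|I_R5| = 0.000009334 A

Final answer: |I_R5| = 9.334e-06 A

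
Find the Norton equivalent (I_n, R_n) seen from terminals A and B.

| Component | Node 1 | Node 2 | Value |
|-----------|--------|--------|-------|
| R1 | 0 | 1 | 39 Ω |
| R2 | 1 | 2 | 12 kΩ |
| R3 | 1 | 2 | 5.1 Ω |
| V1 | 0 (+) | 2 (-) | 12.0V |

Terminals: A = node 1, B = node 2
Find the Thévenin equivalent first; then I_n = V_th/R_th and R_n = R_th.
Step 1 — V_th is the open-circuit voltage V_A - V_B (nothing connected across the terminals).
Nodal analysis, taking node 2 as the 0 V reference.
Source V1 fixes V_0 = 12 V.
KCL at each unknown node (sum of currents leaving = 0; resistances in Ω):
  Node 1: (V_1 - 12)/39 + (V_1 - 0)/12000 + (V_1 - 0)/5.1 = 0
Collecting terms: 0.2218 × V_1 = 0.3077  =>  V_1 = 1.387 V
V_th = V_1 - V_2 = 1.387 - 0 = 1.387 V
Step 2 — R_th: zero the source — replace V1 by a short circuit (node 2 merges into node 0) — and find the resistance seen between A (node 1) and B (node 0).
Reduce the network between node 1 (A) and node 0 (B) by series/parallel combination:
  Rp1 = R1 ‖ R2 ‖ R3 (parallel, all between nodes 0 and 1) = 1/(1/39 + 1/12000 + 1/5.1) = 4.509 Ω
R_th = 4.509 Ω
I_n = V_th/R_th = 1.387/4.509 = 0.3077 A, and R_n = R_th = 4.509 Ω

Final answer: I_n = 0.3077 A, R_n = 4.509 Ω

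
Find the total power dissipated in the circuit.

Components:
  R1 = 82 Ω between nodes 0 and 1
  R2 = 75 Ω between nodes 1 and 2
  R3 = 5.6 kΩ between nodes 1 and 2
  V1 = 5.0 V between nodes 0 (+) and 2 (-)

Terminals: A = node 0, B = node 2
Nodal analysis, taking node 2 as the 0 V reference.
Source V1 fixes V_0 = 5 V.
KCL at each unknown node (sum of currents leaving = 0; resistances in Ω):
  Node 1: (V_1 - 5)/82 + (V_1 - 0)/75 + (V_1 - 0)/5600 = 0
Collecting terms: 0.02571 × V_1 = 0.06098  =>  V_1 = 2.372 V
Power in each resistor, P = (ΔV)²/R:
  P_R1 = (5 - 2.372)²/82 = 0.08423 W
  P_R2 = (2.372 - 0)²/75 = 0.07501 W
  P_R3 = (2.372 - 0)²/5600 = 0.001005 W
P_total = P_R1 + P_R2 + P_R3 = 0.1602 W

Final answer: 0.1602 W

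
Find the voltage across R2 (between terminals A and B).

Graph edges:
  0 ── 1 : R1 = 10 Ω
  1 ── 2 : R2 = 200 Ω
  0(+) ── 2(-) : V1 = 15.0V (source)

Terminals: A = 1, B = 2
R1 and R2 are in series across V1 (node 0 → node 1 → node 2), and the output A–B is taken across R2, so this is a voltage divider.
Series current: I = V1/(R1 + R2) = 15/(10 + 200) = 15/210 = 0.07143 A
V_R2 = I × R2 = V1 × R2/(R1 + R2) = 15 × 200/210 = 14.29 V

Final answer: 14.29 V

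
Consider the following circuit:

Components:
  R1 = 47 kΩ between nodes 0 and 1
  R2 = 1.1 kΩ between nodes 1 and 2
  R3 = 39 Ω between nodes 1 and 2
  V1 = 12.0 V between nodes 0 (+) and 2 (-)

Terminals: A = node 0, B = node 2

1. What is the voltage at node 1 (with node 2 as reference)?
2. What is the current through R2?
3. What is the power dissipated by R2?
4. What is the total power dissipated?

Nodal analysis, taking node 2 as the 0 V reference.
Source V1 fixes V_0 = 12 V.
KCL at each unknown node (sum of currents leaving = 0; resistances in Ω):
  Node 1: (V_1 - 12)/47000 + (V_1 - 0)/1100 + (V_1 - 0)/39 = 0
Collecting terms: 0.02657 × V_1 = 0.0002553  =>  V_1 = 0.009609 V
Part 1:
  Read off the nodal solution: V_1 = 0.009609 V
Part 2:
  I_R2 = (V_1 - V_2)/R2 = (0.009609 - 0)/1100 = 0.000008735 A
  Magnitude: I_R2 = 0.000008735 A
Part 3:
  I_R2 = (V_1 - V_2)/R2 = (0.009609 - 0)/1100 = 0.000008735 A
  P_R2 = I_R2² × R2 = (0.000008735)² × 1100 = 0.00000008394 W
Part 4:
  Power in each resistor, P = (ΔV)²/R:
    P_R1 = (12 - 0.009609)²/47000 = 0.003059 W
    P_R2 = (0.009609 - 0)²/1100 = 0.00000008394 W
    P_R3 = (0.009609 - 0)²/39 = 0.000002367 W
  P_total = P_R1 + P_R2 + P_R3 = 0.003061 W

Final answers:
1. V_1 = 0.009609 V
2. I_R2 = 8.735e-06 A
3. P_R2 = 8.394e-08 W
4. P_total = 0.003061 W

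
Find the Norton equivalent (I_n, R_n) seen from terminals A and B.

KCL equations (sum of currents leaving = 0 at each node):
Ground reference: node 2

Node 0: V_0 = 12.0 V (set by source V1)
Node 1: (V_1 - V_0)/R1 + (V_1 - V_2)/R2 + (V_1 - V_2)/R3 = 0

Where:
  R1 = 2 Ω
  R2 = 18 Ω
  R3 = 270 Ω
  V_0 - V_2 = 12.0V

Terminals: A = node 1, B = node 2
Find the Thévenin equivalent first; then I_n = V_th/R_th and R_n = R_th.
Step 1 — V_th is the open-circuit voltage V_A - V_B (nothing connected across the terminals).
Nodal analysis, taking node 2 as the 0 V reference.
Source V1 fixes V_0 = 12 V.
KCL at each unknown node (sum of currents leaving = 0; resistances in Ω):
  Node 1: (V_1 - 12)/2 + (V_1 - 0)/18 + (V_1 - 0)/270 = 0
Collecting terms: 0.5593 × V_1 = 6  =>  V_1 = 10.73 V
V_th = V_1 - V_2 = 10.73 - 0 = 10.73 V
Step 2 — R_th: zero the source — replace V1 by a short circuit (node 2 merges into node 0) — and find the resistance seen between A (node 1) and B (node 0).
Reduce the network between node 1 (A) and node 0 (B) by series/parallel combination:
  Rp1 = R1 ‖ R2 ‖ R3 (parallel, all between nodes 0 and 1) = 1/(1/2 + 1/18 + 1/270) = 1.788 Ω
R_th = 1.788 Ω
I_n = V_th/R_th = 10.73/1.788 = 6 A, and R_n = R_th = 1.788 Ω

Final answer: I_n = 6 A, R_n = 1.788 Ω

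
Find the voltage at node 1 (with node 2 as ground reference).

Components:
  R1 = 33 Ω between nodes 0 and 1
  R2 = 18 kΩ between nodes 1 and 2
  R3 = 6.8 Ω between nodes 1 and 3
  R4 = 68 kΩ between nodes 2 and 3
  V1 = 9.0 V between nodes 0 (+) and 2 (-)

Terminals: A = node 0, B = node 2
Nodal analysis, taking node 2 as the 0 V reference.
Source V1 fixes V_0 = 9 V.
KCL at each unknown node (sum of currents leaving = 0; resistances in Ω):
  Node 1: (V_1 - 9)/33 + (V_1 - 0)/18000 + (V_1 - V_3)/6.8 = 0
  Node 3: (V_3 - V_1)/6.8 + (V_3 - 0)/68000 = 0
Collecting terms (coefficients in siemens):
  0.1774·V_1 - 0.1471·V_3 = 0.2727
  0.1471·V_3 - 0.1471·V_1 = 0
Determinant D = (0.1774)(0.1471) - (-0.1471)(-0.1471) = 0.004467
V_1 = [(0.2727)(0.1471) - (-0.1471)(0)]/D = 8.979 V
V_3 = [(0.1774)(0) - (0.2727)(-0.1471)]/D = 8.978 V
The requested potential is V_1 = 8.979 V.

Final answer: V_1 = 8.979 V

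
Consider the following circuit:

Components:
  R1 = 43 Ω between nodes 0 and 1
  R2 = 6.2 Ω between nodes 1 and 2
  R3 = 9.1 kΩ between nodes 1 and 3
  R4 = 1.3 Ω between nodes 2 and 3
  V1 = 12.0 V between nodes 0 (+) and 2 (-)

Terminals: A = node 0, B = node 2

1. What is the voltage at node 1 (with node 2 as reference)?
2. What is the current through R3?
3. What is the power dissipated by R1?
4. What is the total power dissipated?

Nodal analysis, taking node 2 as the 0 V reference.
Source V1 fixes V_0 = 12 V.
KCL at each unknown node (sum of currents leaving = 0; resistances in Ω):
  Node 1: (V_1 - 12)/43 + (V_1 - 0)/6.2 + (V_1 - V_3)/9100 = 0
  Node 3: (V_3 - V_1)/9100 + (V_3 - 0)/1.3 = 0
Collecting terms (coefficients in siemens):
  0.1847·V_1 - 0.0001099·V_3 = 0.2791
  0.7693·V_3 - 0.0001099·V_1 = 0
Determinant D = (0.1847)(0.7693) - (-0.0001099)(-0.0001099) = 0.1421
V_1 = [(0.2791)(0.7693) - (-0.0001099)(0)]/D = 1.511 V
V_3 = [(0.1847)(0) - (0.2791)(-0.0001099)]/D = 0.0002159 V
Part 1:
  Read off the nodal solution: V_1 = 1.511 V
Part 2:
  I_R3 = (V_1 - V_3)/R3 = (1.511 - 0.0002159)/9100 = 0.0001661 A
  Magnitude: I_R3 = 0.0001661 A
Part 3:
  I_R1 = (V_0 - V_1)/R1 = (12 - 1.511)/43 = 0.2439 A
  P_R1 = I_R1² × R1 = (0.2439)² × 43 = 2.558 W
Part 4:
  Power in each resistor, P = (ΔV)²/R:
    P_R1 = (12 - 1.511)²/43 = 2.558 W
    P_R2 = (1.511 - 0)²/6.2 = 0.3684 W
    P_R3 = (1.511 - 0.0002159)²/9100 = 0.0002509 W
    P_R4 = (0 - 0.0002159)²/1.3 = 0.00000003585 W
  P_total = P_R1 + P_R2 + P_R3 + P_R4 = 2.927 W

Final answers:
1. V_1 = 1.511 V
2. I_R3 = 0.0001661 A
3. P_R1 = 2.558 W
4. P_total = 2.927 W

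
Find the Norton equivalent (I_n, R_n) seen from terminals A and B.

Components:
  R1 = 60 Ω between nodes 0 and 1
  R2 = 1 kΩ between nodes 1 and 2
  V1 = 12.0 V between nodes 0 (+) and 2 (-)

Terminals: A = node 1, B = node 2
Find the Thévenin equivalent first; then I_n = V_th/R_th and R_n = R_th.
Step 1 — V_th is the open-circuit voltage V_A - V_B (nothing connected across the terminals).
Nodal analysis, taking node 2 as the 0 V reference.
Source V1 fixes V_0 = 12 V.
KCL at each unknown node (sum of currents leaving = 0; resistances in Ω):
  Node 1: (V_1 - 12)/60 + (V_1 - 0)/1000 = 0
Collecting terms: 0.01767 × V_1 = 0.2  =>  V_1 = 11.32 V
V_th = V_1 - V_2 = 11.32 - 0 = 11.32 V
Step 2 — R_th: zero the source — replace V1 by a short circuit (node 2 merges into node 0) — and find the resistance seen between A (node 1) and B (node 0).
Reduce the network between node 1 (A) and node 0 (B) by series/parallel combination:
  Rp1 = R1 ‖ R2 (parallel, both between nodes 0 and 1) = 1/(1/60 + 1/1000) = 56.6 Ω
R_th = 56.6 Ω
I_n = V_th/R_th = 11.32/56.6 = 0.2 A, and R_n = R_th = 56.6 Ω

Final answer: I_n = 0.2 A, R_n = 56.6 Ω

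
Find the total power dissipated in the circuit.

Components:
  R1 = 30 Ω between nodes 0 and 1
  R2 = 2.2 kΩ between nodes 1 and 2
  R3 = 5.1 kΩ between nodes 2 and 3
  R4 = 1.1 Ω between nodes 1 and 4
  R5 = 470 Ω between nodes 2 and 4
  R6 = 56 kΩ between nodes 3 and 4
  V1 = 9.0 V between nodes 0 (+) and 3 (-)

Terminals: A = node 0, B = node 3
Nodal analysis, taking node 3 as the 0 V reference.
Source V1 fixes V_0 = 9 V.
KCL at each unknown node (sum of currents leaving = 0; resistances in Ω):
  Node 1: (V_1 - 9)/30 + (V_1 - V_2)/2200 + (V_1 - V_4)/1.1 = 0
  Node 2: (V_2 - V_1)/2200 + (V_2 - 0)/5100 + (V_2 - V_4)/470 = 0
  Node 4: (V_4 - V_1)/1.1 + (V_4 - V_2)/470 + (V_4 - 0)/56000 = 0
Collecting terms (coefficients in siemens):
  0.9429·V_1 - 0.0004545·V_2 - 0.9091·V_4 = 0.3
  0.002778·V_2 - 0.0004545·V_1 - 0.002128·V_4 = 0
  0.9112·V_4 - 0.9091·V_1 - 0.002128·V_2 = 0
Solving these 3 simultaneous equations (Gaussian elimination) gives:
  V_1 = 8.946 V, V_2 = 8.314 V, V_4 = 8.945 V
Power in each resistor, P = (ΔV)²/R:
  P_R1 = (9 - 8.946)²/30 = 0.00009611 W
  P_R2 = (8.946 - 8.314)²/2200 = 0.0001819 W
  P_R3 = (8.314 - 0)²/5100 = 0.01355 W
  P_R4 = (8.946 - 8.945)²/1.1 = 0.000002483 W
  P_R5 = (8.314 - 8.945)²/470 = 0.0008472 W
  P_R6 = (0 - 8.945)²/56000 = 0.001429 W
P_total = P_R1 + P_R2 + P_R3 + P_R4 + P_R5 + P_R6 = 0.01611 W

Final answer: 0.01611 W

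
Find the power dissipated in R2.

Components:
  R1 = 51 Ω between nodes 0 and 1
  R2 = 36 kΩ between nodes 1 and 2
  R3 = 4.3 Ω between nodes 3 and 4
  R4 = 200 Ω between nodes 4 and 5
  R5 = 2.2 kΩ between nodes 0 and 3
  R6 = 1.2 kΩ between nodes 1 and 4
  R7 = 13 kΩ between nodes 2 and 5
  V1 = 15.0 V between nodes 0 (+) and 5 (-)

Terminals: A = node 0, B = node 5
Nodal analysis, taking node 5 as the 0 V reference.
Source V1 fixes V_0 = 15 V.
KCL at each unknown node (sum of currents leaving = 0; resistances in Ω):
  Node 1: (V_1 - 15)/51 + (V_1 - V_2)/36000 + (V_1 - V_4)/1200 = 0
  Node 2: (V_2 - V_1)/36000 + (V_2 - 0)/13000 = 0
  Node 3: (V_3 - V_4)/4.3 + (V_3 - 15)/2200 = 0
  Node 4: (V_4 - V_3)/4.3 + (V_4 - 0)/200 + (V_4 - V_1)/1200 = 0
Collecting terms (coefficients in siemens):
  0.02047·V_1 - 0.00002778·V_2 - 0.0008333·V_4 = 0.2941
  0.0001047·V_2 - 0.00002778·V_1 = 0
  0.233·V_3 - 0.2326·V_4 = 0.006818
  0.2384·V_4 - 0.0008333·V_1 - 0.2326·V_3 = 0
Solving these 4 simultaneous equations (Gaussian elimination) gives:
  V_1 = 14.5 V, V_2 = 3.846 V, V_3 = 3.027 V, V_4 = 3.004 V
I_R2 = (V_1 - V_2)/R2 = (14.5 - 3.846)/36000 = 0.0002958 A
P_R2 = I_R2² × R2 = (0.0002958)² × 36000 = 0.003151 W

Final answer: 0.003151 W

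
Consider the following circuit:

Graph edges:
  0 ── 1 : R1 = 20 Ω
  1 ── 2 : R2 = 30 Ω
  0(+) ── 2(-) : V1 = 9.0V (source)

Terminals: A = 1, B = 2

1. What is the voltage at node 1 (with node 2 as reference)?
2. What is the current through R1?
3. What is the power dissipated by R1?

Nodal analysis, taking node 2 as the 0 V reference.
Source V1 fixes V_0 = 9 V.
KCL at each unknown node (sum of currents leaving = 0; resistances in Ω):
  Node 1: (V_1 - 9)/20 + (V_1 - 0)/30 = 0
Collecting terms: 0.08333 × V_1 = 0.45  =>  V_1 = 5.4 V
Part 1:
  Read off the nodal solution: V_1 = 5.4 V
Part 2:
  I_R1 = (V_0 - V_1)/R1 = (9 - 5.4)/20 = 0.18 A
  Magnitude: I_R1 = 0.18 A
Part 3:
  I_R1 = (V_0 - V_1)/R1 = (9 - 5.4)/20 = 0.18 A
  P_R1 = I_R1² × R1 = (0.18)² × 20 = 0.648 W

Final answers:
1. V_1 = 5.4 V
2. I_R1 = 0.18 A
3. P_R1 = 0.648 W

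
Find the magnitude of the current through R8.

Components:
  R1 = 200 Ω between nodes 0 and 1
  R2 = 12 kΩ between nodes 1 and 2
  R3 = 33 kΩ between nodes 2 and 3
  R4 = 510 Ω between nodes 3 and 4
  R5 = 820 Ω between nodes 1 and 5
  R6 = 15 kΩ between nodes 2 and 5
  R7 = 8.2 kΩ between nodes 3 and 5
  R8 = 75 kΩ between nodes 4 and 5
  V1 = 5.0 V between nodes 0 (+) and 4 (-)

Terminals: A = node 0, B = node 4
Nodal analysis, taking node 4 as the 0 V reference.
Source V1 fixes V_0 = 5 V.
KCL at each unknown node (sum of currents leaving = 0; resistances in Ω):
  Node 1: (V_1 - 5)/200 + (V_1 - V_2)/12000 + (V_1 - V_5)/820 = 0
  Node 2: (V_2 - V_1)/12000 + (V_2 - V_3)/33000 + (V_2 - V_5)/15000 = 0
  Node 3: (V_3 - V_2)/33000 + (V_3 - 0)/510 + (V_3 - V_5)/8200 = 0
  Node 5: (V_5 - V_1)/820 + (V_5 - V_2)/15000 + (V_5 - V_3)/8200 + (V_5 - 0)/75000 = 0
Collecting terms (coefficients in siemens):
  0.006303·V_1 - 0.00008333·V_2 - 0.00122·V_5 = 0.025
  0.0001803·V_2 - 0.00008333·V_1 - 0.0000303·V_3 - 0.00006667·V_5 = 0
  0.002113·V_3 - 0.0000303·V_2 - 0.000122·V_5 = 0
  0.001421·V_5 - 0.00122·V_1 - 0.00006667·V_2 - 0.000122·V_3 = 0
Solving these 4 simultaneous equations (Gaussian elimination) gives:
  V_1 = 4.867 V, V_2 = 3.923 V, V_3 = 0.3094 V, V_5 = 4.386 V
I_R8 = (V_4 - V_5)/R8 = (0 - 4.386)/75000 = -0.00005848 A
|I_R8| = 0.00005848 A

Final answer: |I_R8| = 5.848e-05 A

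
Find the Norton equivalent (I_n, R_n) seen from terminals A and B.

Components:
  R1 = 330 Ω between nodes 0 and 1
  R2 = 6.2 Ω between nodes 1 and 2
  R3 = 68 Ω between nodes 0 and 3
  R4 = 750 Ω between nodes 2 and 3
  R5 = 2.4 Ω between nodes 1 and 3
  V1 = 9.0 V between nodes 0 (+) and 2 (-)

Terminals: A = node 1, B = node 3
Find the Thévenin equivalent first; then I_n = V_th/R_th and R_n = R_th.
Step 1 — V_th is the open-circuit voltage V_A - V_B (nothing connected across the terminals).
Nodal analysis, taking node 2 as the 0 V reference.
Source V1 fixes V_0 = 9 V.
KCL at each unknown node (sum of currents leaving = 0; resistances in Ω):
  Node 1: (V_1 - 9)/330 + (V_1 - 0)/6.2 + (V_1 - V_3)/2.4 = 0
  Node 3: (V_3 - 9)/68 + (V_3 - 0)/750 + (V_3 - V_1)/2.4 = 0
Collecting terms (coefficients in siemens):
  0.581·V_1 - 0.4167·V_3 = 0.02727
  0.4327·V_3 - 0.4167·V_1 = 0.1324
Determinant D = (0.581)(0.4327) - (-0.4167)(-0.4167) = 0.07779
V_1 = [(0.02727)(0.4327) - (-0.4167)(0.1324)]/D = 0.8607 V
V_3 = [(0.581)(0.1324) - (0.02727)(-0.4167)]/D = 1.135 V
V_th = V_1 - V_3 = 0.8607 - 1.135 = -0.274 V
Step 2 — R_th: zero the source — replace V1 by a short circuit (node 2 merges into node 0) — and find the resistance seen between A (node 1) and B (node 3).
Reduce the network between node 1 (A) and node 3 (B) by series/parallel combination:
  Rp1 = R1 ‖ R2 (parallel, both between nodes 0 and 1) = 1/(1/330 + 1/6.2) = 6.086 Ω
  Rp2 = R3 ‖ R4 (parallel, both between nodes 0 and 3) = 1/(1/68 + 1/750) = 62.35 Ω
  Rs1 = Rp1 + Rp2 (series, joined only at node 0) = 6.086 + 62.35 = 68.43 Ω
  Rp3 = R5 ‖ Rs1 (parallel, both between nodes 1 and 3) = 1/(1/2.4 + 1/68.43) = 2.319 Ω
R_th = 2.319 Ω
I_n = V_th/R_th = -0.274/2.319 = -0.1182 A, and R_n = R_th = 2.319 Ω

Final answer: I_n = -0.1182 A, R_n = 2.319 Ω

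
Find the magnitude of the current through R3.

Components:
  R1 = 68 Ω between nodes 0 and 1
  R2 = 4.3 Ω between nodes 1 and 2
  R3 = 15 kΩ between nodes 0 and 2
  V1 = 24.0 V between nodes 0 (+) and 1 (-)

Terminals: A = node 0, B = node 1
Nodal analysis, taking node 1 as the 0 V reference.
Source V1 fixes V_0 = 24 V.
KCL at each unknown node (sum of currents leaving = 0; resistances in Ω):
  Node 2: (V_2 - 0)/4.3 + (V_2 - 24)/15000 = 0
Collecting terms: 0.2326 × V_2 = 0.0016  =>  V_2 = 0.006878 V
I_R3 = (V_0 - V_2)/R3 = (24 - 0.006878)/15000 = 0.0016 A
|I_R3| = 0.0016 A

Final answer: |I_R3| = 0.0016 A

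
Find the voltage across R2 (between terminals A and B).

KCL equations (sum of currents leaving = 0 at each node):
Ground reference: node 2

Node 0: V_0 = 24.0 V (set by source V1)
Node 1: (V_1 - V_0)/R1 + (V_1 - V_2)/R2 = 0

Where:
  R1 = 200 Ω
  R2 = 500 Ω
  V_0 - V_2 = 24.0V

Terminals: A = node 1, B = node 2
R1 and R2 are in series across V1 (node 0 → node 1 → node 2), and the output A–B is taken across R2, so this is a voltage divider.
Series current: I = V1/(R1 + R2) = 24/(200 + 500) = 24/700 = 0.03429 A
V_R2 = I × R2 = V1 × R2/(R1 + R2) = 24 × 500/700 = 17.14 V

Final answer: 17.14 V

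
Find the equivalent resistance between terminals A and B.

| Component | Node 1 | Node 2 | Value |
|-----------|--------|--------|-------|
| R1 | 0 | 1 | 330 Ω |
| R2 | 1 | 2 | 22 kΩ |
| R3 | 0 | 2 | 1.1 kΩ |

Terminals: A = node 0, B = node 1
Reduce the network between node 0 (A) and node 1 (B) by series/parallel combination:
  Rs1 = R3 + R2 (series, joined only at node 2) = 1100 + 22000 = 23100 Ω
  Rp1 = R1 ‖ Rs1 (parallel, both between nodes 0 and 1) = 1/(1/330 + 1/23100) = 325.4 Ω
R_eq = 325.4 Ω

Final answer: 325.4 Ω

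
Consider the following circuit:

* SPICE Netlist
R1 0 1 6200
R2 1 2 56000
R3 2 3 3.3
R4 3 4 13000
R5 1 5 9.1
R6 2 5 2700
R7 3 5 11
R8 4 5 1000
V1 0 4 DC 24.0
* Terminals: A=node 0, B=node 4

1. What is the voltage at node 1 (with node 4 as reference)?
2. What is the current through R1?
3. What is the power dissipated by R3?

Nodal analysis, taking node 4 as the 0 V reference.
Source V1 fixes V_0 = 24 V.
KCL at each unknown node (sum of currents leaving = 0; resistances in Ω):
  Node 1: (V_1 - 24)/6200 + (V_1 - V_2)/56000 + (V_1 - V_5)/9.1 = 0
  Node 2: (V_2 - V_1)/56000 + (V_2 - V_3)/3.3 + (V_2 - V_5)/2700 = 0
  Node 3: (V_3 - V_2)/3.3 + (V_3 - 0)/13000 + (V_3 - V_5)/11 = 0
  Node 5: (V_5 - V_1)/9.1 + (V_5 - V_2)/2700 + (V_5 - V_3)/11 + (V_5 - 0)/1000 = 0
Collecting terms (coefficients in siemens):
  0.1101·V_1 - 0.00001786·V_2 - 0.1099·V_5 = 0.003871
  0.3034·V_2 - 0.00001786·V_1 - 0.303·V_3 - 0.0003704·V_5 = 0
  0.394·V_3 - 0.303·V_2 - 0.09091·V_5 = 0
  0.2022·V_5 - 0.1099·V_1 - 0.0003704·V_2 - 0.09091·V_3 = 0
Solving these 4 simultaneous equations (Gaussian elimination) gives:
  V_1 = 3.153 V, V_2 = 3.12 V, V_3 = 3.12 V, V_5 = 3.122 V
Part 1:
  Read off the nodal solution: V_1 = 3.153 V
Part 2:
  I_R1 = (V_0 - V_1)/R1 = (24 - 3.153)/6200 = 0.003362 A
  Magnitude: I_R1 = 0.003362 A
Part 3:
  I_R3 = (V_2 - V_3)/R3 = (3.12 - 3.12)/3.3 = 0.000001562 A
  P_R3 = I_R3² × R3 = (0.000001562)² × 3.3 = 0.000000000008056 W

Final answers:
1. V_1 = 3.153 V
2. I_R1 = 0.003362 A
3. P_R3 = 8.056e-12 W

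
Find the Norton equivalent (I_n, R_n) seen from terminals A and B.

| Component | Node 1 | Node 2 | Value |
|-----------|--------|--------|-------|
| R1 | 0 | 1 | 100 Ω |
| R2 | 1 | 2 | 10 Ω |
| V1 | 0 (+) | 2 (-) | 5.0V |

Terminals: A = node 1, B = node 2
Find the Thévenin equivalent first; then I_n = V_th/R_th and R_n = R_th.
Step 1 — V_th is the open-circuit voltage V_A - V_B (nothing connected across the terminals).
Nodal analysis, taking node 2 as the 0 V reference.
Source V1 fixes V_0 = 5 V.
KCL at each unknown node (sum of currents leaving = 0; resistances in Ω):
  Node 1: (V_1 - 5)/100 + (V_1 - 0)/10 = 0
Collecting terms: 0.11 × V_1 = 0.05  =>  V_1 = 0.4545 V
V_th = V_1 - V_2 = 0.4545 - 0 = 0.4545 V
Step 2 — R_th: zero the source — replace V1 by a short circuit (node 2 merges into node 0) — and find the resistance seen between A (node 1) and B (node 0).
Reduce the network between node 1 (A) and node 0 (B) by series/parallel combination:
  Rp1 = R1 ‖ R2 (parallel, both between nodes 0 and 1) = 1/(1/100 + 1/10) = 9.091 Ω
R_th = 9.091 Ω
I_n = V_th/R_th = 0.4545/9.091 = 0.05 A, and R_n = R_th = 9.091 Ω

Final answer: I_n = 0.05 A, R_n = 9.091 Ω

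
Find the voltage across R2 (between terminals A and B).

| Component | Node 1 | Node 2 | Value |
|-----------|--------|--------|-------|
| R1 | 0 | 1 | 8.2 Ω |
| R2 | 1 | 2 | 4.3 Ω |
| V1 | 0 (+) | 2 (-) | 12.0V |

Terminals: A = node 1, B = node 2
R1 and R2 are in series across V1 (node 0 → node 1 → node 2), and the output A–B is taken across R2, so this is a voltage divider.
Series current: I = V1/(R1 + R2) = 12/(8.2 + 4.3) = 12/12.5 = 0.96 A
V_R2 = I × R2 = V1 × R2/(R1 + R2) = 12 × 4.3/12.5 = 4.128 V

Final answer: 4.128 V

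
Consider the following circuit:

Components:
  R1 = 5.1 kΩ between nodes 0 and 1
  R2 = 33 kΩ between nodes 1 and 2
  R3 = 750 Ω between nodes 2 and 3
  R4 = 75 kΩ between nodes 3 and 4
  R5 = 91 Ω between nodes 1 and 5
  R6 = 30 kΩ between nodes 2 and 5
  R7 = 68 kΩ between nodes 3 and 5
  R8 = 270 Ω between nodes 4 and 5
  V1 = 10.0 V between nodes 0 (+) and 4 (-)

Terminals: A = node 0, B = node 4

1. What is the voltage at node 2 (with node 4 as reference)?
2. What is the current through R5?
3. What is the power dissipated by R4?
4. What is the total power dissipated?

Nodal analysis, taking node 4 as the 0 V reference.
Source V1 fixes V_0 = 10 V.
KCL at each unknown node (sum of currents leaving = 0; resistances in Ω):
  Node 1: (V_1 - 10)/5100 + (V_1 - V_2)/33000 + (V_1 - V_5)/91 = 0
  Node 2: (V_2 - V_1)/33000 + (V_2 - V_3)/750 + (V_2 - V_5)/30000 = 0
  Node 3: (V_3 - V_2)/750 + (V_3 - 0)/75000 + (V_3 - V_5)/68000 = 0
  Node 5: (V_5 - V_1)/91 + (V_5 - V_2)/30000 + (V_5 - V_3)/68000 + (V_5 - 0)/270 = 0
Collecting terms (coefficients in siemens):
  0.01122·V_1 - 0.0000303·V_2 - 0.01099·V_5 = 0.001961
  0.001397·V_2 - 0.0000303·V_1 - 0.001333·V_3 - 0.00003333·V_5 = 0
  0.001361·V_3 - 0.001333·V_2 - 0.00001471·V_5 = 0
  0.01474·V_5 - 0.01099·V_1 - 0.00003333·V_2 - 0.00001471·V_3 = 0
Solving these 4 simultaneous equations (Gaussian elimination) gives:
  V_1 = 0.659 V, V_2 = 0.4775 V, V_3 = 0.4729 V, V_5 = 0.4928 V
Part 1:
  Read off the nodal solution: V_2 = 0.4775 V
Part 2:
  I_R5 = (V_1 - V_5)/R5 = (0.659 - 0.4928)/91 = 0.001826 A
  Magnitude: I_R5 = 0.001826 A
Part 3:
  I_R4 = (V_3 - V_4)/R4 = (0.4729 - 0)/75000 = 0.000006306 A
  P_R4 = I_R4² × R4 = (0.000006306)² × 75000 = 0.000002982 W
Part 4:
  Power in each resistor, P = (ΔV)²/R:
    P_R1 = (10 - 0.659)²/5100 = 0.01711 W
    P_R2 = (0.659 - 0.4775)²/33000 = 0.0000009987 W
    P_R3 = (0.4775 - 0.4729)²/750 = 0.00000002712 W
    P_R4 = (0.4729 - 0)²/75000 = 0.000002982 W
    P_R5 = (0.659 - 0.4928)²/91 = 0.0003034 W
    P_R6 = (0.4775 - 0.4928)²/30000 = 0.000000007874 W
    P_R7 = (0.4729 - 0.4928)²/68000 = 0.000000005812 W
    P_R8 = (0 - 0.4928)²/270 = 0.0008995 W
  P_total = P_R1 + P_R2 + P_R3 + P_R4 + P_R5 + P_R6 + P_R7 + P_R8 = 0.01832 W

Final answers:
1. V_2 = 0.4775 V
2. I_R5 = 0.001826 A
3. P_R4 = 2.982e-06 W
4. P_total = 0.01832 W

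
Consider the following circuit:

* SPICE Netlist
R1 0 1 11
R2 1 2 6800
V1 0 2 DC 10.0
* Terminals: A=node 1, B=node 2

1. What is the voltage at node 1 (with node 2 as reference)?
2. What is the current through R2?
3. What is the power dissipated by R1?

Nodal analysis, taking node 2 as the 0 V reference.
Source V1 fixes V_0 = 10 V.
KCL at each unknown node (sum of currents leaving = 0; resistances in Ω):
  Node 1: (V_1 - 10)/11 + (V_1 - 0)/6800 = 0
Collecting terms: 0.09106 × V_1 = 0.9091  =>  V_1 = 9.984 V
Part 1:
  Read off the nodal solution: V_1 = 9.984 V
Part 2:
  I_R2 = (V_1 - V_2)/R2 = (9.984 - 0)/6800 = 0.001468 A
  Magnitude: I_R2 = 0.001468 A
Part 3:
  I_R1 = (V_0 - V_1)/R1 = (10 - 9.984)/11 = 0.001468 A
  P_R1 = I_R1² × R1 = (0.001468)² × 11 = 0.00002371 W

Final answers:
1. V_1 = 9.984 V
2. I_R2 = 0.001468 A
3. P_R1 = 2.371e-05 W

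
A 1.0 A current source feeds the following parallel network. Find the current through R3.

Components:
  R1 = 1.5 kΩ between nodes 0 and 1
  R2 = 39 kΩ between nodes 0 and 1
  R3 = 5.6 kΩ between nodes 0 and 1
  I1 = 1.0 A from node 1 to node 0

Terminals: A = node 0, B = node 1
All resistors sit directly between nodes 0 and 1, so they are in parallel and share one voltage V; the full source current 1 A splits among them.
1/R_par = 1/1500 + 1/39000 + 1/5600 = 0.0008709 S  =>  R_par = 1148 Ω
V = I × R_par = 1 × 1148 = 1148 V
I_R3 = V/R3 = 1148/5600 = 0.205 A

Final answer: 0.205 A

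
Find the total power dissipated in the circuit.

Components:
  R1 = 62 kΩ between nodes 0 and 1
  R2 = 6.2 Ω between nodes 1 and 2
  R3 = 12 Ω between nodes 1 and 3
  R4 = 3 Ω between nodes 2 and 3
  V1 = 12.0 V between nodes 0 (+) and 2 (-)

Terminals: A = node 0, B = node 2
Nodal analysis, taking node 2 as the 0 V reference.
Source V1 fixes V_0 = 12 V.
KCL at each unknown node (sum of currents leaving = 0; resistances in Ω):
  Node 1: (V_1 - 12)/62000 + (V_1 - 0)/6.2 + (V_1 - V_3)/12 = 0
  Node 3: (V_3 - V_1)/12 + (V_3 - 0)/3 = 0
Collecting terms (coefficients in siemens):
  0.2446·V_1 - 0.08333·V_3 = 0.0001935
  0.4167·V_3 - 0.08333·V_1 = 0
Determinant D = (0.2446)(0.4167) - (-0.08333)(-0.08333) = 0.09499
V_1 = [(0.0001935)(0.4167) - (-0.08333)(0)]/D = 0.000849 V
V_3 = [(0.2446)(0) - (0.0001935)(-0.08333)]/D = 0.0001698 V
Power in each resistor, P = (ΔV)²/R:
  P_R1 = (12 - 0.000849)²/62000 = 0.002322 W
  P_R2 = (0.000849 - 0)²/6.2 = 0.0000001163 W
  P_R3 = (0.000849 - 0.0001698)²/12 = 0.00000003844 W
  P_R4 = (0 - 0.0001698)²/3 = 0.000000009611 W
P_total = P_R1 + P_R2 + P_R3 + P_R4 = 0.002322 W

Final answer: 0.002322 W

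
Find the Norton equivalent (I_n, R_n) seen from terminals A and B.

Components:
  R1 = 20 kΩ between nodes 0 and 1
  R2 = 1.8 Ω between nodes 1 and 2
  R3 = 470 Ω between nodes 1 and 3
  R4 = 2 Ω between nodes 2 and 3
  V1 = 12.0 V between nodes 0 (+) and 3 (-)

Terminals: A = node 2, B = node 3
Find the Thévenin equivalent first; then I_n = V_th/R_th and R_n = R_th.
Step 1 — V_th is the open-circuit voltage V_A - V_B (nothing connected across the terminals).
Nodal analysis, taking node 3 as the 0 V reference.
Source V1 fixes V_0 = 12 V.
KCL at each unknown node (sum of currents leaving = 0; resistances in Ω):
  Node 1: (V_1 - 12)/20000 + (V_1 - V_2)/1.8 + (V_1 - 0)/470 = 0
  Node 2: (V_2 - V_1)/1.8 + (V_2 - 0)/2 = 0
Collecting terms (coefficients in siemens):
  0.5577·V_1 - 0.5556·V_2 = 0.0006
  1.056·V_2 - 0.5556·V_1 = 0
Determinant D = (0.5577)(1.056) - (-0.5556)(-0.5556) = 0.2801
V_1 = [(0.0006)(1.056) - (-0.5556)(0)]/D = 0.002261 V
V_2 = [(0.5577)(0) - (0.0006)(-0.5556)]/D = 0.00119 V
V_th = V_2 - V_3 = 0.00119 - 0 = 0.00119 V
Step 2 — R_th: zero the source — replace V1 by a short circuit (node 3 merges into node 0) — and find the resistance seen between A (node 2) and B (node 0).
Reduce the network between node 2 (A) and node 0 (B) by series/parallel combination:
  Rp1 = R1 ‖ R3 (parallel, both between nodes 0 and 1) = 1/(1/20000 + 1/470) = 459.2 Ω
  Rs1 = R2 + Rp1 (series, joined only at node 1) = 1.8 + 459.2 = 461 Ω
  Rp2 = R4 ‖ Rs1 (parallel, both between nodes 0 and 2) = 1/(1/2 + 1/461) = 1.991 Ω
R_th = 1.991 Ω
I_n = V_th/R_th = 0.00119/1.991 = 0.0005977 A, and R_n = R_th = 1.991 Ω

Final answer: I_n = 0.0005977 A, R_n = 1.991 Ω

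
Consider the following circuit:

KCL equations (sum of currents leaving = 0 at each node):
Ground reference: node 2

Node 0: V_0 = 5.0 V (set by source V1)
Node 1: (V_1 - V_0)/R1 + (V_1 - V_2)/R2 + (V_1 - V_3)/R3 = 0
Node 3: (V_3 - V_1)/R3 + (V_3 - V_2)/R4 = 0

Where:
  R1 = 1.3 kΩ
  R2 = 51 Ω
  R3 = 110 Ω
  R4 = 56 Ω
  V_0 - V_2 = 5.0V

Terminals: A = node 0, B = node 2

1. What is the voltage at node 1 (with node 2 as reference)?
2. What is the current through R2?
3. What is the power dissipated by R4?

Nodal analysis, taking node 2 as the 0 V reference.
Source V1 fixes V_0 = 5 V.
KCL at each unknown node (sum of currents leaving = 0; resistances in Ω):
  Node 1: (V_1 - 5)/1300 + (V_1 - 0)/51 + (V_1 - V_3)/110 = 0
  Node 3: (V_3 - V_1)/110 + (V_3 - 0)/56 = 0
Collecting terms (coefficients in siemens):
  0.02947·V_1 - 0.009091·V_3 = 0.003846
  0.02695·V_3 - 0.009091·V_1 = 0
Determinant D = (0.02947)(0.02695) - (-0.009091)(-0.009091) = 0.0007115
V_1 = [(0.003846)(0.02695) - (-0.009091)(0)]/D = 0.1457 V
V_3 = [(0.02947)(0) - (0.003846)(-0.009091)]/D = 0.04915 V
Part 1:
  Read off the nodal solution: V_1 = 0.1457 V
Part 2:
  I_R2 = (V_1 - V_2)/R2 = (0.1457 - 0)/51 = 0.002856 A
  Magnitude: I_R2 = 0.002856 A
Part 3:
  I_R4 = (V_2 - V_3)/R4 = (0 - 0.04915)/56 = -0.0008776 A
  P_R4 = I_R4² × R4 = (-0.0008776)² × 56 = 0.00004313 W

Final answers:
1. V_1 = 0.1457 V
2. I_R2 = 0.002856 A
3. P_R4 = 4.313e-05 W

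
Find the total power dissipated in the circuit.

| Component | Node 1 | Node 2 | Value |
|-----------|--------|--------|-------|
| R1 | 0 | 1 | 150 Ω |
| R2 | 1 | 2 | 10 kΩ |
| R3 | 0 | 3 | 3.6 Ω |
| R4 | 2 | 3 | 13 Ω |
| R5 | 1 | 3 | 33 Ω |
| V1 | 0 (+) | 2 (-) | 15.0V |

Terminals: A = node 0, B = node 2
Nodal analysis, taking node 2 as the 0 V reference.
Source V1 fixes V_0 = 15 V.
KCL at each unknown node (sum of currents leaving = 0; resistances in Ω):
  Node 1: (V_1 - 15)/150 + (V_1 - 0)/10000 + (V_1 - V_3)/33 = 0
  Node 3: (V_3 - 15)/3.6 + (V_3 - 0)/13 + (V_3 - V_1)/33 = 0
Collecting terms (coefficients in siemens):
  0.03707·V_1 - 0.0303·V_3 = 0.1
  0.385·V_3 - 0.0303·V_1 = 4.167
Determinant D = (0.03707)(0.385) - (-0.0303)(-0.0303) = 0.01335
V_1 = [(0.1)(0.385) - (-0.0303)(4.167)]/D = 12.34 V
V_3 = [(0.03707)(4.167) - (0.1)(-0.0303)]/D = 11.79 V
Power in each resistor, P = (ΔV)²/R:
  P_R1 = (15 - 12.34)²/150 = 0.04723 W
  P_R2 = (12.34 - 0)²/10000 = 0.01522 W
  P_R3 = (15 - 11.79)²/3.6 = 2.856 W
  P_R4 = (0 - 11.79)²/13 = 10.7 W
  P_R5 = (12.34 - 11.79)²/33 = 0.008995 W
P_total = P_R1 + P_R2 + P_R3 + P_R4 + P_R5 = 13.63 W

Final answer: 13.63 W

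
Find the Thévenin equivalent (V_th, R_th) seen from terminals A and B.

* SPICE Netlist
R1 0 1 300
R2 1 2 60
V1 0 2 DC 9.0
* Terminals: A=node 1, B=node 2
Step 1 — V_th is the open-circuit voltage V_A - V_B (nothing connected across the terminals).
Nodal analysis, taking node 2 as the 0 V reference.
Source V1 fixes V_0 = 9 V.
KCL at each unknown node (sum of currents leaving = 0; resistances in Ω):
  Node 1: (V_1 - 9)/300 + (V_1 - 0)/60 = 0
Collecting terms: 0.02 × V_1 = 0.03  =>  V_1 = 1.5 V
V_th = V_1 - V_2 = 1.5 - 0 = 1.5 V
Step 2 — R_th: zero the source — replace V1 by a short circuit (node 2 merges into node 0) — and find the resistance seen between A (node 1) and B (node 0).
Reduce the network between node 1 (A) and node 0 (B) by series/parallel combination:
  Rp1 = R1 ‖ R2 (parallel, both between nodes 0 and 1) = 1/(1/300 + 1/60) = 50 Ω
R_th = 50 Ω

Final answer: V_th = 1.5 V, R_th = 50 Ω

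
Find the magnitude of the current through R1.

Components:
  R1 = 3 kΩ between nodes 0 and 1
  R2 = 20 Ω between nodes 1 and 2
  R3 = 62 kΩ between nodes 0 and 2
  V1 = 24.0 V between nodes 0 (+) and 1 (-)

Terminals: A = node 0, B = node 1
Nodal analysis, taking node 1 as the 0 V reference.
Source V1 fixes V_0 = 24 V.
KCL at each unknown node (sum of currents leaving = 0; resistances in Ω):
  Node 2: (V_2 - 0)/20 + (V_2 - 24)/62000 = 0
Collecting terms: 0.05002 × V_2 = 0.0003871  =>  V_2 = 0.007739 V
I_R1 = (V_0 - V_1)/R1 = (24 - 0)/3000 = 0.008 A
|I_R1| = 0.008 A

Final answer: |I_R1| = 0.008 A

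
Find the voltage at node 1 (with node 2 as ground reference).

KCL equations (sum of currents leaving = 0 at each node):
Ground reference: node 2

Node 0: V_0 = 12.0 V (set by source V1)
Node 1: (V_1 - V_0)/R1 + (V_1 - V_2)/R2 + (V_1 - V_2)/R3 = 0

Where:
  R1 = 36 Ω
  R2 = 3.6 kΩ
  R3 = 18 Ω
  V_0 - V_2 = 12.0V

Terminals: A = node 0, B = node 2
Nodal analysis, taking node 2 as the 0 V reference.
Source V1 fixes V_0 = 12 V.
KCL at each unknown node (sum of currents leaving = 0; resistances in Ω):
  Node 1: (V_1 - 12)/36 + (V_1 - 0)/3600 + (V_1 - 0)/18 = 0
Collecting terms: 0.08361 × V_1 = 0.3333  =>  V_1 = 3.987 V
The requested potential is V_1 = 3.987 V.

Final answer: V_1 = 3.987 V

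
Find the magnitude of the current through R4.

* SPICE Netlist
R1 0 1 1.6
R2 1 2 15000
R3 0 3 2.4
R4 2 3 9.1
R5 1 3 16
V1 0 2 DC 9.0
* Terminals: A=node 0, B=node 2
Nodal analysis, taking node 2 as the 0 V reference.
Source V1 fixes V_0 = 9 V.
KCL at each unknown node (sum of currents leaving = 0; resistances in Ω):
  Node 1: (V_1 - 9)/1.6 + (V_1 - 0)/15000 + (V_1 - V_3)/16 = 0
  Node 3: (V_3 - 9)/2.4 + (V_3 - 0)/9.1 + (V_3 - V_1)/16 = 0
Collecting terms (coefficients in siemens):
  0.6876·V_1 - 0.0625·V_3 = 5.625
  0.5891·V_3 - 0.0625·V_1 = 3.75
Determinant D = (0.6876)(0.5891) - (-0.0625)(-0.0625) = 0.4011
V_1 = [(5.625)(0.5891) - (-0.0625)(3.75)]/D = 8.845 V
V_3 = [(0.6876)(3.75) - (5.625)(-0.0625)]/D = 7.305 V
I_R4 = (V_2 - V_3)/R4 = (0 - 7.305)/9.1 = -0.8027 A
|I_R4| = 0.8027 A

Final answer: |I_R4| = 0.8027 A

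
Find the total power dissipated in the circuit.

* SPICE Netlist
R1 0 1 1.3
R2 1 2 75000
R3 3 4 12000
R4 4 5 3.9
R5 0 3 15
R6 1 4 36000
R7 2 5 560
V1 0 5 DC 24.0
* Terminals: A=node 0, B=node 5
Nodal analysis, taking node 5 as the 0 V reference.
Source V1 fixes V_0 = 24 V.
KCL at each unknown node (sum of currents leaving = 0; resistances in Ω):
  Node 1: (V_1 - 24)/1.3 + (V_1 - V_2)/75000 + (V_1 - V_4)/36000 = 0
  Node 2: (V_2 - V_1)/75000 + (V_2 - 0)/560 = 0
  Node 3: (V_3 - V_4)/12000 + (V_3 - 24)/15 = 0
  Node 4: (V_4 - V_3)/12000 + (V_4 - 0)/3.9 + (V_4 - V_1)/36000 = 0
Collecting terms (coefficients in siemens):
  0.7693·V_1 - 0.00001333·V_2 - 0.00002778·V_4 = 18.46
  0.001799·V_2 - 0.00001333·V_1 = 0
  0.06675·V_3 - 0.00008333·V_4 = 1.6
  0.2565·V_4 - 0.00002778·V_1 - 0.00008333·V_3 = 0
Solving these 4 simultaneous equations (Gaussian elimination) gives:
  V_1 = 24 V, V_2 = 0.1779 V, V_3 = 23.97 V, V_4 = 0.01039 V
Power in each resistor, P = (ΔV)²/R:
  P_R1 = (24 - 24)²/1.3 = 0.000001259 W
  P_R2 = (24 - 0.1779)²/75000 = 0.007566 W
  P_R3 = (23.97 - 0.01039)²/12000 = 0.04784 W
  P_R4 = (0.01039 - 0)²/3.9 = 0.00002766 W
  P_R5 = (24 - 23.97)²/15 = 0.0000598 W
  P_R6 = (24 - 0.01039)²/36000 = 0.01598 W
  P_R7 = (0.1779 - 0)²/560 = 0.00005649 W
P_total = P_R1 + P_R2 + P_R3 + P_R4 + P_R5 + P_R6 + P_R7 = 0.07153 W

Final answer: 0.07153 W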